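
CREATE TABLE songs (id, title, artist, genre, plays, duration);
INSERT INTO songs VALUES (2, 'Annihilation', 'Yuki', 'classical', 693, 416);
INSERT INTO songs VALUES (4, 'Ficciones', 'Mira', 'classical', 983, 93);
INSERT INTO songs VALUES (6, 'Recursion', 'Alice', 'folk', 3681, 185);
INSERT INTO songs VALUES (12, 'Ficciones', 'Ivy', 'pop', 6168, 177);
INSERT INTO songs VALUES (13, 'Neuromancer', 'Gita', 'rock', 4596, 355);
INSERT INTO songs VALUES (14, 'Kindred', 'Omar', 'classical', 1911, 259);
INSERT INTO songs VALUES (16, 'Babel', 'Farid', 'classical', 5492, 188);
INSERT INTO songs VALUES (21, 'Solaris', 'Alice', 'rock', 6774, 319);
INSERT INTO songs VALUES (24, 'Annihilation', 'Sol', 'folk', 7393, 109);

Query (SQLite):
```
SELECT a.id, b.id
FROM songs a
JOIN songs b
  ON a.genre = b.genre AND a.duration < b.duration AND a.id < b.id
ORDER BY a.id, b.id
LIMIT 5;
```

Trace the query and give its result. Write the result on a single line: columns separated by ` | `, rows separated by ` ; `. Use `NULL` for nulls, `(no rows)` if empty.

Pairs (a,b) with same genre, a.duration < b.duration, a.id < b.id.
genre groups: classical:{2,4,14,16} folk:{6,24} pop:{12} rock:{13,21}
Ordered by (a.id, b.id); first 5.

4 | 14 ; 4 | 16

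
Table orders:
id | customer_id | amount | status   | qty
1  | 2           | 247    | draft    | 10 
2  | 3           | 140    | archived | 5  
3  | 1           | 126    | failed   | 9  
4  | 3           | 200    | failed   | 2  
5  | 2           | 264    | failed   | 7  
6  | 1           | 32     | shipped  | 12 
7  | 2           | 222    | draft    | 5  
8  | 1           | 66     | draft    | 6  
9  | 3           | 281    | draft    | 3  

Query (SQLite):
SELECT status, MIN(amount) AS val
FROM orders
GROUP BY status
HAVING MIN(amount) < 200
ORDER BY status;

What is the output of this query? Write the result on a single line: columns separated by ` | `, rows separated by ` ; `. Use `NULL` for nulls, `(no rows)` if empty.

Partition orders by status; compute MIN(amount) within each group.
HAVING: keep groups where MIN(amount) < 200.
  archived: ids {2} → MIN(amount)=140
  draft: ids {1, 7, 8, 9} → MIN(amount)=66
  failed: ids {3, 4, 5} → MIN(amount)=126
  shipped: ids {6} → MIN(amount)=32

archived | 140 ; draft | 66 ; failed | 126 ; shipped | 32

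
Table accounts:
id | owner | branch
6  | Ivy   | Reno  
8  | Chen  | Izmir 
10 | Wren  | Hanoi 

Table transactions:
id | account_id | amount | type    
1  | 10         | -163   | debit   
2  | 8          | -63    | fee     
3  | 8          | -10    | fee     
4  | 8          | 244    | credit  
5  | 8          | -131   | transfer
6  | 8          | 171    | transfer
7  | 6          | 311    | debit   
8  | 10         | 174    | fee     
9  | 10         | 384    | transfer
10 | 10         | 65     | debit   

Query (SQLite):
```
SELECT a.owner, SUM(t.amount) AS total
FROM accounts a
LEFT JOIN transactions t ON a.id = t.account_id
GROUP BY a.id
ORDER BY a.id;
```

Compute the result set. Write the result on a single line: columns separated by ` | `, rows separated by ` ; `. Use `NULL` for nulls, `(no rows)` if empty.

Ivy | 311 ; Chen | 211 ; Wren | 460

LEFT JOIN keeps every accounts row; unmatched ones get NULL for transactions columns.
Group by accounts.id and compute SUM(t.amount). SUM over an all-NULL group is NULL.
  6: ids {7} → SUM(t.amount)=311
  8: ids {2, 3, 4, 5, 6} → SUM(t.amount)=211
  10: ids {1, 8, 9, 10} → SUM(t.amount)=460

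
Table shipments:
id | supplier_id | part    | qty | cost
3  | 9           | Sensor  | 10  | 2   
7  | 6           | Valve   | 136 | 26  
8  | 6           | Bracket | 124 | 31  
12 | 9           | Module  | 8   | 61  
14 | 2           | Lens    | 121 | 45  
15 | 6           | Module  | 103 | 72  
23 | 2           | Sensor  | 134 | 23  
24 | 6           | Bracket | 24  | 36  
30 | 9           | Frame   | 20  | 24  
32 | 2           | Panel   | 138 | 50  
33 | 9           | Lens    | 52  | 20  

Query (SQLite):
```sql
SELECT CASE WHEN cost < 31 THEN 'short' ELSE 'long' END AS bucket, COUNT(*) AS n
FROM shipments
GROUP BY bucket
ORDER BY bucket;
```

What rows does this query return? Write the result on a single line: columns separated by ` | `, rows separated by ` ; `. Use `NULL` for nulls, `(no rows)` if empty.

Bucket rows by cost < 31 → 'short' else 'long'; count each bucket.

long | 6 ; short | 5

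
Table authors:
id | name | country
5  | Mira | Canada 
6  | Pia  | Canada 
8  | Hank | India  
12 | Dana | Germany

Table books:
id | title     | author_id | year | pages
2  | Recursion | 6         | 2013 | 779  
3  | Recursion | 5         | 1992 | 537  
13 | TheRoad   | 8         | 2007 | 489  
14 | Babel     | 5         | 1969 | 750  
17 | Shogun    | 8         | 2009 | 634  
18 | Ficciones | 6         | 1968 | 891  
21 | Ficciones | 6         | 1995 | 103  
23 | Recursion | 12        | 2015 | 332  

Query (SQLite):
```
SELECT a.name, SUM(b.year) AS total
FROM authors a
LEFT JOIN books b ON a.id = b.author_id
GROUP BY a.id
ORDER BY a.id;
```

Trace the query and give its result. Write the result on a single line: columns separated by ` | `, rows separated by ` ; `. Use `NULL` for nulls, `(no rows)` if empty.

Mira | 3961 ; Pia | 5976 ; Hank | 4016 ; Dana | 2015

LEFT JOIN keeps every authors row; unmatched ones get NULL for books columns.
Group by authors.id and compute SUM(b.year). SUM over an all-NULL group is NULL.
  5: ids {3, 14} → SUM(b.year)=3961
  6: ids {2, 18, 21} → SUM(b.year)=5976
  8: ids {13, 17} → SUM(b.year)=4016
  12: ids {23} → SUM(b.year)=2015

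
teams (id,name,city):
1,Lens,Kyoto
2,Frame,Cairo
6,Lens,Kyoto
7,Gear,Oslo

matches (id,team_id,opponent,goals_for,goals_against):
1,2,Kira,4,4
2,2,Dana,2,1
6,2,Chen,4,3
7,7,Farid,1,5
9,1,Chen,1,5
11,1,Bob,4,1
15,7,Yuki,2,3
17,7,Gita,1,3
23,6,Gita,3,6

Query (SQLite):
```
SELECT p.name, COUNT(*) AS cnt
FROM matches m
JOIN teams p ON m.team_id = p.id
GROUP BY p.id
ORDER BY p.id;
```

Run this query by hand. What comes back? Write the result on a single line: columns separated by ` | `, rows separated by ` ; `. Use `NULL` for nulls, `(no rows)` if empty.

Lens | 2 ; Frame | 3 ; Lens | 1 ; Gear | 3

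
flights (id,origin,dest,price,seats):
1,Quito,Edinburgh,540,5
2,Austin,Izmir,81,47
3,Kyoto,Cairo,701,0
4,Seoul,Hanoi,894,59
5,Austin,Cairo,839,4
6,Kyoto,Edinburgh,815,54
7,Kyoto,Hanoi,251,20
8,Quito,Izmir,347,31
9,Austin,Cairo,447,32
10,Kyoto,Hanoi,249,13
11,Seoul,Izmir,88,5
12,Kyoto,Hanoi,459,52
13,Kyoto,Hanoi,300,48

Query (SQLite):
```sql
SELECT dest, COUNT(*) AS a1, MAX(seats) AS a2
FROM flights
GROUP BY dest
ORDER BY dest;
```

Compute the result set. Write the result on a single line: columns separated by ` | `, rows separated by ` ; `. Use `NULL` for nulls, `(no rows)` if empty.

Group flights by dest.
Per group compute: COUNT(*), MAX(seats).
  Cairo: ids {3, 5, 9} → COUNT(*)=3, MAX(seats)=32
  Edinburgh: ids {1, 6} → COUNT(*)=2, MAX(seats)=54
  Hanoi: ids {4, 7, 10, 12, 13} → COUNT(*)=5, MAX(seats)=59
  Izmir: ids {2, 8, 11} → COUNT(*)=3, MAX(seats)=47

Cairo | 3 | 32 ; Edinburgh | 2 | 54 ; Hanoi | 5 | 59 ; Izmir | 3 | 47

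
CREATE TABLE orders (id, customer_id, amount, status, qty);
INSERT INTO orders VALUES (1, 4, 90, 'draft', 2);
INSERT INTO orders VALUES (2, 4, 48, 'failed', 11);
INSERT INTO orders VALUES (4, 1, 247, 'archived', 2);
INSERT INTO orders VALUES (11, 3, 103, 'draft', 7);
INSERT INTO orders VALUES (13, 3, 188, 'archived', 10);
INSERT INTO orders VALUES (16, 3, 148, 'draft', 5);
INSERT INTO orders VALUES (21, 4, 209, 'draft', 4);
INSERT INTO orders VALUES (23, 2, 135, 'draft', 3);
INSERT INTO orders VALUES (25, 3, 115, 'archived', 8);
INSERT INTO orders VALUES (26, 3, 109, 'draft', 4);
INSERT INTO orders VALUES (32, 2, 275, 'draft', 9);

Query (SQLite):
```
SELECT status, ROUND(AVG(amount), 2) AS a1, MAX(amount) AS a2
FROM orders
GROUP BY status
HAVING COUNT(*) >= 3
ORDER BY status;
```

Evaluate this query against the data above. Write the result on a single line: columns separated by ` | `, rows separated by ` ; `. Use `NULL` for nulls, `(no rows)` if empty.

Group orders by status.
Per group compute: ROUND(AVG(amount), 2), MAX(amount).
HAVING: drop groups with fewer than 3 rows.
  archived: ids {4, 13, 25} → ROUND(AVG(amount), 2)=183.33, MAX(amount)=247
  draft: ids {1, 11, 16, 21, 23, 26, 32} → ROUND(AVG(amount), 2)=152.71, MAX(amount)=275
  failed: ids {2} → ROUND(AVG(amount), 2)=48, MAX(amount)=48

archived | 183.33 | 247 ; draft | 152.71 | 275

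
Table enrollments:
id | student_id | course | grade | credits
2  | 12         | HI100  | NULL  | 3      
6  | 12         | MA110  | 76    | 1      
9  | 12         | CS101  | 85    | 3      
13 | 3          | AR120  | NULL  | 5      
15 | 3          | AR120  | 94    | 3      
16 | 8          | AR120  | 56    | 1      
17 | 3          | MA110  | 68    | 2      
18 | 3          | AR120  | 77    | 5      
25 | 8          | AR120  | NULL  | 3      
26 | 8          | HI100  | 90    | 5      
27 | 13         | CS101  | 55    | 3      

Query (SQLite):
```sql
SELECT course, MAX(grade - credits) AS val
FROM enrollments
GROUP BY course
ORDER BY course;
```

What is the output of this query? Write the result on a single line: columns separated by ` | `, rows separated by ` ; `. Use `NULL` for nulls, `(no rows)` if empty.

For each row compute grade - credits.
Group by course; take MAX of the expression per group.
  AR120: ids {13, 15, 16, 18, 25} → MAX(grade - credits)=91
  CS101: ids {9, 27} → MAX(grade - credits)=82
  HI100: ids {2, 26} → MAX(grade - credits)=85
  MA110: ids {6, 17} → MAX(grade - credits)=75

AR120 | 91 ; CS101 | 82 ; HI100 | 85 ; MA110 | 75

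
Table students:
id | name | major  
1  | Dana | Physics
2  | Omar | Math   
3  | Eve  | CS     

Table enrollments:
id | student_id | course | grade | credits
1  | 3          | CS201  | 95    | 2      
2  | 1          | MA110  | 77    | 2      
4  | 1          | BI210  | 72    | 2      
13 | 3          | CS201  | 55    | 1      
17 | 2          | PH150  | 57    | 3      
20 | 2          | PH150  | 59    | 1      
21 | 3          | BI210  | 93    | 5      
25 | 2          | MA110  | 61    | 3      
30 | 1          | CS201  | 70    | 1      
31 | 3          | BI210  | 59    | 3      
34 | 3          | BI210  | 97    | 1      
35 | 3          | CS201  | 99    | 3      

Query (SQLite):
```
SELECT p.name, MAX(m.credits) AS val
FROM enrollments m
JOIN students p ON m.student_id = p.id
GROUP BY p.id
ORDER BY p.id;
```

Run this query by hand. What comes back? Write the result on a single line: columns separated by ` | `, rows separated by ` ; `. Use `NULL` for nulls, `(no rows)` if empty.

Dana | 2 ; Omar | 3 ; Eve | 5

Join each enrollments row to its students via student_id.
Group joined rows by students.id; compute MAX(m.credits) per group.
  1: ids {2, 4, 30} → MAX(m.credits)=2
  2: ids {17, 20, 25} → MAX(m.credits)=3
  3: ids {1, 13, 21, 31, 34, 35} → MAX(m.credits)=5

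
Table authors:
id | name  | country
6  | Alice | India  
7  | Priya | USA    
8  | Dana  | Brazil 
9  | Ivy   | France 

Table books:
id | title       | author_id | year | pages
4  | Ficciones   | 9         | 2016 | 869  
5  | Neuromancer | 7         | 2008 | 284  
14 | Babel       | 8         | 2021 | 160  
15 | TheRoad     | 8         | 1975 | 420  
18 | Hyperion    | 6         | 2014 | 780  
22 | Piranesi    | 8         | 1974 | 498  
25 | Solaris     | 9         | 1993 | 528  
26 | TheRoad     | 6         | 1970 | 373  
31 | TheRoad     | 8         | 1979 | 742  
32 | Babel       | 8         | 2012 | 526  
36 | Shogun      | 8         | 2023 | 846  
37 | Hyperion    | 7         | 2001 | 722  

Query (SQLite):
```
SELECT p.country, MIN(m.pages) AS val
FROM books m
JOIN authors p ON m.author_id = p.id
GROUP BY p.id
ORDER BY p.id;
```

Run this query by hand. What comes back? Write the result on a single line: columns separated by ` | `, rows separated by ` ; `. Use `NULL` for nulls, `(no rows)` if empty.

Join each books row to its authors via author_id.
Group joined rows by authors.id; compute MIN(m.pages) per group.
  6: ids {18, 26} → MIN(m.pages)=373
  7: ids {5, 37} → MIN(m.pages)=284
  8: ids {14, 15, 22, 31, 32, 36} → MIN(m.pages)=160
  9: ids {4, 25} → MIN(m.pages)=528

India | 373 ; USA | 284 ; Brazil | 160 ; France | 528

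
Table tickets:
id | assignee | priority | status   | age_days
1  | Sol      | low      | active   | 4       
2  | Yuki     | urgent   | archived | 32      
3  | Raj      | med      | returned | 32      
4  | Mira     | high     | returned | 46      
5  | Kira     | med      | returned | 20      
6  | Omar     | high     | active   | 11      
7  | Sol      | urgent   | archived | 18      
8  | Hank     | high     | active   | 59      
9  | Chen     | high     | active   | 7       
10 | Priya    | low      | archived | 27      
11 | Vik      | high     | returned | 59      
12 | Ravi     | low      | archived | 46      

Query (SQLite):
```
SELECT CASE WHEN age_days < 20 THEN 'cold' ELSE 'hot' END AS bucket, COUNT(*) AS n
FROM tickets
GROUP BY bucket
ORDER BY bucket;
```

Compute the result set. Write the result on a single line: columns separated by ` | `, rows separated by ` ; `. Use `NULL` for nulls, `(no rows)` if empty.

Bucket rows by age_days < 20 → 'cold' else 'hot'; count each bucket.

cold | 4 ; hot | 8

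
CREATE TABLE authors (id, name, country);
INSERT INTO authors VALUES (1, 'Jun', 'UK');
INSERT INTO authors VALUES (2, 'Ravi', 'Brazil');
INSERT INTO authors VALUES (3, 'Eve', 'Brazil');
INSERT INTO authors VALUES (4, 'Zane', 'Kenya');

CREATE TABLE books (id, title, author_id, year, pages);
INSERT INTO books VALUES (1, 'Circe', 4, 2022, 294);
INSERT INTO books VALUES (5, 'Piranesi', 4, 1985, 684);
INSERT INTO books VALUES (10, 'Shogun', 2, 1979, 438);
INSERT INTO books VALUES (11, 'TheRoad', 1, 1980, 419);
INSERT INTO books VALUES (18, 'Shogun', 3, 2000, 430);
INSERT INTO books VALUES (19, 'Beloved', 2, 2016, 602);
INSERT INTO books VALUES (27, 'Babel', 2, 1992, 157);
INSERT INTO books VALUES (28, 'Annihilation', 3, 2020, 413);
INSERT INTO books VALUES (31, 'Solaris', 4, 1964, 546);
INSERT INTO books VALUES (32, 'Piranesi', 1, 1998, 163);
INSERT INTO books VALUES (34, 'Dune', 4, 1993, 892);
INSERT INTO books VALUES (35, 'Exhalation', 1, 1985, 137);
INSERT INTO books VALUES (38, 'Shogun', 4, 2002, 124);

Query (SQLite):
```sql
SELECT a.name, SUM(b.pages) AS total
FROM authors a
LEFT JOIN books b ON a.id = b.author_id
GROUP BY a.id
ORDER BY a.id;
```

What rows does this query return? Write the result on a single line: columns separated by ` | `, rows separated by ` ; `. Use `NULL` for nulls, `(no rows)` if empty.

Jun | 719 ; Ravi | 1197 ; Eve | 843 ; Zane | 2540

LEFT JOIN keeps every authors row; unmatched ones get NULL for books columns.
Group by authors.id and compute SUM(b.pages). SUM over an all-NULL group is NULL.
  1: ids {11, 32, 35} → SUM(b.pages)=719
  2: ids {10, 19, 27} → SUM(b.pages)=1197
  3: ids {18, 28} → SUM(b.pages)=843
  4: ids {1, 5, 31, 34, 38} → SUM(b.pages)=2540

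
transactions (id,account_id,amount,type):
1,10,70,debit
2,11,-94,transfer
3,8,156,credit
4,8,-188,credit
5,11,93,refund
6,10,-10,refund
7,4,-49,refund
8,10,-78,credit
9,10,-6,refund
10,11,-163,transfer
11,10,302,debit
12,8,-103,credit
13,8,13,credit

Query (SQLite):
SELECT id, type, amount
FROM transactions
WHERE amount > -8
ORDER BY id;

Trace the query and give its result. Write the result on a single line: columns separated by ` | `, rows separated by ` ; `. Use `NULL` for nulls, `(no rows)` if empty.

1 | debit | 70 ; 3 | credit | 156 ; 5 | refund | 93 ; 9 | refund | -6 ; 11 | debit | 302 ; 13 | credit | 13

amount > -8: ids {1, 3, 5, 9, 11, 13}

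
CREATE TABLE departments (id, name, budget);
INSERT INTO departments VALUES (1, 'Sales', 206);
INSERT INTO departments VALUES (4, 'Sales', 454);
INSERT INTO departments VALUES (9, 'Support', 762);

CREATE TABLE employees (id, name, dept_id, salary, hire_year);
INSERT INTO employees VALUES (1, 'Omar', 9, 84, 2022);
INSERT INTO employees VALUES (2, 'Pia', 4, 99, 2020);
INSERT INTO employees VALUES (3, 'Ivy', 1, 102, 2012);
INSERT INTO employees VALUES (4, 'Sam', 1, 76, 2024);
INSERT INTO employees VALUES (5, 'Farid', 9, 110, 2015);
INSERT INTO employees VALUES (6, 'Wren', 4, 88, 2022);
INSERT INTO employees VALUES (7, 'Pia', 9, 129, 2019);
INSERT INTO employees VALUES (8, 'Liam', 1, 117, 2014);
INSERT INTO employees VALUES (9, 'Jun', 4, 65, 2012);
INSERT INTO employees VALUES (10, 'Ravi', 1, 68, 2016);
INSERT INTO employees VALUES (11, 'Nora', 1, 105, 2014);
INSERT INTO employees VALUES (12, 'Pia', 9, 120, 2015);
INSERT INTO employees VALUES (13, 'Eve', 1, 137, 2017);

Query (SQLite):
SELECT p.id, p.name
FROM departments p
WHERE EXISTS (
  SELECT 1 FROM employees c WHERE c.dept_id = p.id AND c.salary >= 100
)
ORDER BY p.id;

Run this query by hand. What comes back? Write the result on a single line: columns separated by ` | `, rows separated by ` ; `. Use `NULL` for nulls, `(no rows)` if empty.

1 | Sales ; 9 | Support

For each departments row, check whether any employees with matching dept_id has salary >= 100.
Keep rows where that is true.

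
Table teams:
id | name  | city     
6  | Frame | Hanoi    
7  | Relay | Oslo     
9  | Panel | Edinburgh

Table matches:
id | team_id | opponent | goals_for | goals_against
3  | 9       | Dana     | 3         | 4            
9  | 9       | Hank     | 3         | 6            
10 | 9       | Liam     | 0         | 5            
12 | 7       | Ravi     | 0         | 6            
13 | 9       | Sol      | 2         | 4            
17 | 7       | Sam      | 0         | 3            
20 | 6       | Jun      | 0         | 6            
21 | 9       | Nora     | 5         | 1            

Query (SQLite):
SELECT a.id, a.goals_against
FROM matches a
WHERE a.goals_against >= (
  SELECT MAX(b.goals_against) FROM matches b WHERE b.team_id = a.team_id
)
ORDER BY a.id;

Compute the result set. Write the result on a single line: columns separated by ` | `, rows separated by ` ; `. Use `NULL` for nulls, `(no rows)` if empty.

9 | 6 ; 12 | 6 ; 20 | 6

For each matches row a, compute MAX(goals_against) over rows sharing a.team_id.
Keep row a if a.goals_against >= that per-group MAX.
  team_id=6: MAX(goals_against) = 6
  team_id=7: MAX(goals_against) = 6
  team_id=9: MAX(goals_against) = 6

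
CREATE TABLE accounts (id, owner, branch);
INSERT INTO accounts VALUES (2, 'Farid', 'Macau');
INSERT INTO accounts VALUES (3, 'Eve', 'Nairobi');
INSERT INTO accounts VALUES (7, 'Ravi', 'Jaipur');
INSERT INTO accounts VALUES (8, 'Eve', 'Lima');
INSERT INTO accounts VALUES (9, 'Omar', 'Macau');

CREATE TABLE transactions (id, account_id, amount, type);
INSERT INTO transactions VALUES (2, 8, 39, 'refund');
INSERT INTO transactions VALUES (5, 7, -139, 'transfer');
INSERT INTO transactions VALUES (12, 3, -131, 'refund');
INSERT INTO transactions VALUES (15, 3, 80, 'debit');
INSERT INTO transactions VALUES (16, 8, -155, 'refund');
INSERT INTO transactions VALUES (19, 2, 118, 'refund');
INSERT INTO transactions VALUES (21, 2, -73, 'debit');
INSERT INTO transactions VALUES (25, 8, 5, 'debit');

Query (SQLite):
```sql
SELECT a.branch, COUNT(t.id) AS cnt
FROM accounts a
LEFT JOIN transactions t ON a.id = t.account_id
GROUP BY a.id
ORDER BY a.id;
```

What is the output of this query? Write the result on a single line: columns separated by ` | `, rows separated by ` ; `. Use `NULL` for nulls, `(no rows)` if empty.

LEFT JOIN keeps every accounts row; unmatched ones get NULL for transactions columns.
Group by accounts.id and compute COUNT(t.id). COUNT(col) of an all-NULL group is 0.
  2: ids {19, 21} → COUNT(t.id)=2
  3: ids {12, 15} → COUNT(t.id)=2
  7: ids {5} → COUNT(t.id)=1
  8: ids {2, 16, 25} → COUNT(t.id)=3
  9: ids {—} → COUNT(t.id)=0

Macau | 2 ; Nairobi | 2 ; Jaipur | 1 ; Lima | 3 ; Macau | 0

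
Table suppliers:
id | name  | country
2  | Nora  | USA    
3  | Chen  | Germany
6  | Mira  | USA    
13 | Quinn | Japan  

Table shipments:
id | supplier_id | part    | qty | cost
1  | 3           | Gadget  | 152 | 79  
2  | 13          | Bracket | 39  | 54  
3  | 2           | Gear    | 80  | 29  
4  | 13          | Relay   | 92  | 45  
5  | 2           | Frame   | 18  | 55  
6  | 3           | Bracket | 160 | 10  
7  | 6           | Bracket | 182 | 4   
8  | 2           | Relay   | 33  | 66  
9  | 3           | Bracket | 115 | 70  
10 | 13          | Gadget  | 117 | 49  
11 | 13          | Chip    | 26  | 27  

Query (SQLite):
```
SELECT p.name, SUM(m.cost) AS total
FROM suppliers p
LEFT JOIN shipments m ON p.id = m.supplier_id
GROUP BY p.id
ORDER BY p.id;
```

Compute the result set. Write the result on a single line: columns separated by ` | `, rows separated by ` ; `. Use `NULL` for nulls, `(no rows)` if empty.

Nora | 150 ; Chen | 159 ; Mira | 4 ; Quinn | 175

LEFT JOIN keeps every suppliers row; unmatched ones get NULL for shipments columns.
Group by suppliers.id and compute SUM(m.cost). SUM over an all-NULL group is NULL.
  2: ids {3, 5, 8} → SUM(m.cost)=150
  3: ids {1, 6, 9} → SUM(m.cost)=159
  6: ids {7} → SUM(m.cost)=4
  13: ids {2, 4, 10, 11} → SUM(m.cost)=175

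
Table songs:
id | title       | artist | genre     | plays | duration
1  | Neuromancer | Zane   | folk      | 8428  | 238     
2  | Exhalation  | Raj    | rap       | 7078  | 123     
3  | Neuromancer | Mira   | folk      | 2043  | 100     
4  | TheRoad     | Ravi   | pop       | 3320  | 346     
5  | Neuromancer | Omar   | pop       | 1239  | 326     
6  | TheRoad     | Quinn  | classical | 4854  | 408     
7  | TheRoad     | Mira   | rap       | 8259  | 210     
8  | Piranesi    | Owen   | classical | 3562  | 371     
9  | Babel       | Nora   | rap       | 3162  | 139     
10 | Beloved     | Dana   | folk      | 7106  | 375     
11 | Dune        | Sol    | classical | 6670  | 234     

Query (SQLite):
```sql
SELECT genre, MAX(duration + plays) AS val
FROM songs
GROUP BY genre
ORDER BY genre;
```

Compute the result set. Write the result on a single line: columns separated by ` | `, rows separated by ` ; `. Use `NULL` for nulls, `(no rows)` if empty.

For each row compute duration + plays.
Group by genre; take MAX of the expression per group.
  classical: ids {6, 8, 11} → MAX(duration + plays)=6904
  folk: ids {1, 3, 10} → MAX(duration + plays)=8666
  pop: ids {4, 5} → MAX(duration + plays)=3666
  rap: ids {2, 7, 9} → MAX(duration + plays)=8469

classical | 6904 ; folk | 8666 ; pop | 3666 ; rap | 8469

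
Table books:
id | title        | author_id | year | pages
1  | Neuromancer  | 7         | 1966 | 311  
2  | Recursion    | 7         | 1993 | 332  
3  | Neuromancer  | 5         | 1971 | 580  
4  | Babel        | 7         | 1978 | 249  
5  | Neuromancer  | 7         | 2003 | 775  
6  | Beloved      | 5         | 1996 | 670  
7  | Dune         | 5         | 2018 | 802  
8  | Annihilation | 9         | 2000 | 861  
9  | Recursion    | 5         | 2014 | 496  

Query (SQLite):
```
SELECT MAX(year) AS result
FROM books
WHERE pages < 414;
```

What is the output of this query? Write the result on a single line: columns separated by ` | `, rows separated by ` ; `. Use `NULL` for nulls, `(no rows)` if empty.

1993

Rows where pages < 414 → year values: [1966, 1993, 1978].
MAX of non-NULL values = 1993.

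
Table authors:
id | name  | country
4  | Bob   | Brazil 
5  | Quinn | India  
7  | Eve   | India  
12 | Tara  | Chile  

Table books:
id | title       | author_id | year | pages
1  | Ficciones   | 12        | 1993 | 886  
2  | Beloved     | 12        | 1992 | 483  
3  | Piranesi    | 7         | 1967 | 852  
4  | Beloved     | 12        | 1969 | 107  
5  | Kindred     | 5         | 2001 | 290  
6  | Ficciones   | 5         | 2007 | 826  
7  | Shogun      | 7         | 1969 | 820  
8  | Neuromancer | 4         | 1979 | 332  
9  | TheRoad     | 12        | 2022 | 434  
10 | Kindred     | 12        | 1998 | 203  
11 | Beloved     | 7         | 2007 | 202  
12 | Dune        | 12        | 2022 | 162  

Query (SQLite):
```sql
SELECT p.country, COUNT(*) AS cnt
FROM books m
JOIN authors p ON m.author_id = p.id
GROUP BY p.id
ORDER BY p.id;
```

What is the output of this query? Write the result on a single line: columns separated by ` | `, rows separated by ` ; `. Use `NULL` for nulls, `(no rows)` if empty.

Join each books row to its authors via author_id.
Group joined rows by authors.id; compute COUNT(*) per group.
  4: ids {8} → COUNT(*)=1
  5: ids {5, 6} → COUNT(*)=2
  7: ids {3, 7, 11} → COUNT(*)=3
  12: ids {1, 2, 4, 9, 10, 12} → COUNT(*)=6

Brazil | 1 ; India | 2 ; India | 3 ; Chile | 6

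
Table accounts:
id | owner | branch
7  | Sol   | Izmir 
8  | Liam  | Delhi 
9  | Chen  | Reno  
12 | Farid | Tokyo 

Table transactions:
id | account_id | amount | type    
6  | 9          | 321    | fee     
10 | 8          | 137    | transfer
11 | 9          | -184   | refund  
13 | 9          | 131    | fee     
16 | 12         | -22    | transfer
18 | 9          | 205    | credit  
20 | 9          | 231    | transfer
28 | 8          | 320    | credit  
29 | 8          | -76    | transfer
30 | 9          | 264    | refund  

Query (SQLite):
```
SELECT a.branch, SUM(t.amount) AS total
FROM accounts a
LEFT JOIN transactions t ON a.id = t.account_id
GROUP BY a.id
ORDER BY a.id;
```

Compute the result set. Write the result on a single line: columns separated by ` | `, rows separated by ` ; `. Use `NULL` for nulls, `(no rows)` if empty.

LEFT JOIN keeps every accounts row; unmatched ones get NULL for transactions columns.
Group by accounts.id and compute SUM(t.amount). SUM over an all-NULL group is NULL.
  7: ids {—} → SUM(t.amount)=NULL
  8: ids {10, 28, 29} → SUM(t.amount)=381
  9: ids {6, 11, 13, 18, 20, 30} → SUM(t.amount)=968
  12: ids {16} → SUM(t.amount)=-22

Izmir | NULL ; Delhi | 381 ; Reno | 968 ; Tokyo | -22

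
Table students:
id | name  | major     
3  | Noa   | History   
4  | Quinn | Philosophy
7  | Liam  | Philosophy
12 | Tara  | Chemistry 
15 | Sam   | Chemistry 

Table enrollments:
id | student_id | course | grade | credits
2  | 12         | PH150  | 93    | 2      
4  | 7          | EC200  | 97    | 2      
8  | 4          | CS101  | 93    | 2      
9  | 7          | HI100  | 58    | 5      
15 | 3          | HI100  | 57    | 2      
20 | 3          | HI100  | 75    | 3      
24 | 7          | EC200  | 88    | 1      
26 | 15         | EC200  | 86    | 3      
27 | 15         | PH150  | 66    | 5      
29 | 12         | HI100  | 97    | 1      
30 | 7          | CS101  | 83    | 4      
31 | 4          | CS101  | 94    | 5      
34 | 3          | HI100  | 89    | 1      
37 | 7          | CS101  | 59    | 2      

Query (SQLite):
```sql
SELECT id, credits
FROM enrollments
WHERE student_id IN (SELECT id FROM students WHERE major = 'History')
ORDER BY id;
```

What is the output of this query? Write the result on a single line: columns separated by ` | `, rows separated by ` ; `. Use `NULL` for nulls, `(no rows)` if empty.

15 | 2 ; 20 | 3 ; 34 | 1

Inner query: students.id where major = 'History'.
Outer: keep enrollments rows whose student_id is in that set.
Inner query → {3}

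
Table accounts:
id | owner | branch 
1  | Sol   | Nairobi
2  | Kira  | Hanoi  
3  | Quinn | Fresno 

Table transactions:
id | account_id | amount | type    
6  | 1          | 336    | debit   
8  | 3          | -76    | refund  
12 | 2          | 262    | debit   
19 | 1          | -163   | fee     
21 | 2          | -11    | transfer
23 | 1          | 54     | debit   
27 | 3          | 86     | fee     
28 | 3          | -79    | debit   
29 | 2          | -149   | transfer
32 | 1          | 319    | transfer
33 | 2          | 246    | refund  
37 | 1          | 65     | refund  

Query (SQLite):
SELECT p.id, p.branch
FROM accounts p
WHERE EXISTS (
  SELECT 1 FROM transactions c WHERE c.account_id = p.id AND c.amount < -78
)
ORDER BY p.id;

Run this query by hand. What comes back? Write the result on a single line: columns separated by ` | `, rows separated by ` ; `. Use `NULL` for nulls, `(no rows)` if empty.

For each accounts row, check whether any transactions with matching account_id has amount < -78.
Keep rows where that is true.

1 | Nairobi ; 2 | Hanoi ; 3 | Fresno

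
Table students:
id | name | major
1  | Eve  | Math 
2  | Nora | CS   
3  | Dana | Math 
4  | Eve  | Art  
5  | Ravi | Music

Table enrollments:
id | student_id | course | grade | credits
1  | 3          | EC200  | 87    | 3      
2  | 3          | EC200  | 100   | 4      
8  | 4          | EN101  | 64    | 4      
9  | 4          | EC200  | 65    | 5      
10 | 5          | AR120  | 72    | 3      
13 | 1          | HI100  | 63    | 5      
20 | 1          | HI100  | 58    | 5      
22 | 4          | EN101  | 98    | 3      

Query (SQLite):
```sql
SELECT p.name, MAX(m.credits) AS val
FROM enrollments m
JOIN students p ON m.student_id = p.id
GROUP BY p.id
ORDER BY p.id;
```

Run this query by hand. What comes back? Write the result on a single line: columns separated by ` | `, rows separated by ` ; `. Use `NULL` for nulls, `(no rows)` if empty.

Eve | 5 ; Dana | 4 ; Eve | 5 ; Ravi | 3

Join each enrollments row to its students via student_id.
Group joined rows by students.id; compute MAX(m.credits) per group.
  1: ids {13, 20} → MAX(m.credits)=5
  3: ids {1, 2} → MAX(m.credits)=4
  4: ids {8, 9, 22} → MAX(m.credits)=5
  5: ids {10} → MAX(m.credits)=3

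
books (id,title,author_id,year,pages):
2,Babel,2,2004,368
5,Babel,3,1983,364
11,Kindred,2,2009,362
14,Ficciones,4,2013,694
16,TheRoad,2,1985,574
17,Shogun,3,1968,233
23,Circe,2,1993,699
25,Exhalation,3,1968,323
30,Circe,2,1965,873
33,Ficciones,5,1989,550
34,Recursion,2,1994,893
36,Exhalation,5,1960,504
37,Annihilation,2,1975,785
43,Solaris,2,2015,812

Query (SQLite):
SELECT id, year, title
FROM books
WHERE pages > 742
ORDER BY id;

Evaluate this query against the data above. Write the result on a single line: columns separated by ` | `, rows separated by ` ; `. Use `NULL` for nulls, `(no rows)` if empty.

30 | 1965 | Circe ; 34 | 1994 | Recursion ; 37 | 1975 | Annihilation ; 43 | 2015 | Solaris

pages > 742: ids {30, 34, 37, 43}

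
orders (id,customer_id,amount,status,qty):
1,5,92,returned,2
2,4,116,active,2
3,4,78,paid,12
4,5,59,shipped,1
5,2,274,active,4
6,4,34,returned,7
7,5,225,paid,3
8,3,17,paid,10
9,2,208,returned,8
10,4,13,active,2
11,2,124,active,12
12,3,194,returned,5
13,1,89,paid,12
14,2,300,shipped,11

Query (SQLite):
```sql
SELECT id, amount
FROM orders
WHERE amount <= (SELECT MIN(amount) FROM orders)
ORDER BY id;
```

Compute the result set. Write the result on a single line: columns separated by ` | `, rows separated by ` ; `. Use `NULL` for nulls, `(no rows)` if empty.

Scalar subquery: MIN(amount) over all orders rows = 13.
Keep rows where amount <= that value.

10 | 13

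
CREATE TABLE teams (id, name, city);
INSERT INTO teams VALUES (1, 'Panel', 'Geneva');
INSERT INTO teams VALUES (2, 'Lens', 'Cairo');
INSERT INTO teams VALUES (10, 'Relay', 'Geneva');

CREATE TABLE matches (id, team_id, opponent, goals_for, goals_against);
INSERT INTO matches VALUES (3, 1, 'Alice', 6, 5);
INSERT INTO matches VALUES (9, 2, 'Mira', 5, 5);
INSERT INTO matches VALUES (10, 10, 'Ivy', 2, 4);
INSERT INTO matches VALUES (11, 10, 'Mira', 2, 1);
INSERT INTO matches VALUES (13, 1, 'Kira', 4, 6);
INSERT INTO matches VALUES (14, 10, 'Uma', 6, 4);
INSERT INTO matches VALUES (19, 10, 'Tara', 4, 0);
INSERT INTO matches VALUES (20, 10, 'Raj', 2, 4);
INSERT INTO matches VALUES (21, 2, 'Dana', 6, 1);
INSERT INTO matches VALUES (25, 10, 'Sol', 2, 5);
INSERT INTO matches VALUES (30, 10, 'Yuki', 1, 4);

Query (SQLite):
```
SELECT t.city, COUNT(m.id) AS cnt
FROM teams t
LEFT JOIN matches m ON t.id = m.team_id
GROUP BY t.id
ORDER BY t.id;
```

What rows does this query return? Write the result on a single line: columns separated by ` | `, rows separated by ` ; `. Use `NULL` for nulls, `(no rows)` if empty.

LEFT JOIN keeps every teams row; unmatched ones get NULL for matches columns.
Group by teams.id and compute COUNT(m.id). COUNT(col) of an all-NULL group is 0.
  1: ids {3, 13} → COUNT(m.id)=2
  2: ids {9, 21} → COUNT(m.id)=2
  10: ids {10, 11, 14, 19, 20, 25, 30} → COUNT(m.id)=7

Geneva | 2 ; Cairo | 2 ; Geneva | 7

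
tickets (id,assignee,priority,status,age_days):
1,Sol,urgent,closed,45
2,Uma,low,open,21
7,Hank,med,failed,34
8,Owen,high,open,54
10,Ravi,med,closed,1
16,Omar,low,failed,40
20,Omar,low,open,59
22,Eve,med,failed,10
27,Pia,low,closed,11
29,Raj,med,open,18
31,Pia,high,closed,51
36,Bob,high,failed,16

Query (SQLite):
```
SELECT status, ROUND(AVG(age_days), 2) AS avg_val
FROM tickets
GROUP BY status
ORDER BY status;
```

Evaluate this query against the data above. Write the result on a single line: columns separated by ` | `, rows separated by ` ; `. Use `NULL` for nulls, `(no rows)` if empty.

Partition tickets by status; compute ROUND(AVG(age_days), 2) within each group.
  closed: ids {1, 10, 27, 31} → ROUND(AVG(age_days), 2)=27
  failed: ids {7, 16, 22, 36} → ROUND(AVG(age_days), 2)=25
  open: ids {2, 8, 20, 29} → ROUND(AVG(age_days), 2)=38

closed | 27 ; failed | 25 ; open | 38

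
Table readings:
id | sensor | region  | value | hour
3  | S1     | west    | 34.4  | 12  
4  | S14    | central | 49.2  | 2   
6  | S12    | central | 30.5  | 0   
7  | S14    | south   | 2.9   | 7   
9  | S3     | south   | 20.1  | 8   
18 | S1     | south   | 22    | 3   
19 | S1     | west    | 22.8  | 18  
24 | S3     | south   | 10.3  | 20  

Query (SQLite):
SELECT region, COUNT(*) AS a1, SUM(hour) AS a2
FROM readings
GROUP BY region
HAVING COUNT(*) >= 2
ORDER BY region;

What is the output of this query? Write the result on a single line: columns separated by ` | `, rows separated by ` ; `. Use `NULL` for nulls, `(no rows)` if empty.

Group readings by region.
Per group compute: COUNT(*), SUM(hour).
HAVING: drop groups with fewer than 2 rows.
  central: ids {4, 6} → COUNT(*)=2, SUM(hour)=2
  south: ids {7, 9, 18, 24} → COUNT(*)=4, SUM(hour)=38
  west: ids {3, 19} → COUNT(*)=2, SUM(hour)=30

central | 2 | 2 ; south | 4 | 38 ; west | 2 | 30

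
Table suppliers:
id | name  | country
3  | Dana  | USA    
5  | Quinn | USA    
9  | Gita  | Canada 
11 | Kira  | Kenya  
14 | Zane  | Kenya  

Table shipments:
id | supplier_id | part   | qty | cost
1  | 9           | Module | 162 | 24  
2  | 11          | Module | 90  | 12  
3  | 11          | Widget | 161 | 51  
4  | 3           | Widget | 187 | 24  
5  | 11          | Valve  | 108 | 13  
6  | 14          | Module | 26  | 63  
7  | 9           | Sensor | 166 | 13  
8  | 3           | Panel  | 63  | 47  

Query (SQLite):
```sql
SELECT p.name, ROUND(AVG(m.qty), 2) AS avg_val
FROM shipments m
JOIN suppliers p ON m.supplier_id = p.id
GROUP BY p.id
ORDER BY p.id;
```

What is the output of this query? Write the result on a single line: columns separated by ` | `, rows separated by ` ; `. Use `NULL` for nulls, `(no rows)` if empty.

Dana | 125 ; Gita | 164 ; Kira | 119.67 ; Zane | 26

Join each shipments row to its suppliers via supplier_id.
Group joined rows by suppliers.id; compute ROUND(AVG(m.qty), 2) per group.
  3: ids {4, 8} → ROUND(AVG(m.qty), 2)=125
  9: ids {1, 7} → ROUND(AVG(m.qty), 2)=164
  11: ids {2, 3, 5} → ROUND(AVG(m.qty), 2)=119.67
  14: ids {6} → ROUND(AVG(m.qty), 2)=26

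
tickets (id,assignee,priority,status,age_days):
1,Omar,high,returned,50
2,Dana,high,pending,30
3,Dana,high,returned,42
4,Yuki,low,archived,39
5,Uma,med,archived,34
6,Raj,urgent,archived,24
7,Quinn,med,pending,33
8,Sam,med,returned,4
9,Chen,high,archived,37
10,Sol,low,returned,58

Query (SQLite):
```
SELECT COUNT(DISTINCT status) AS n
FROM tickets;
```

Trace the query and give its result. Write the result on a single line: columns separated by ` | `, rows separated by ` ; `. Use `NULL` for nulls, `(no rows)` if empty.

Count distinct non-NULL status values.

3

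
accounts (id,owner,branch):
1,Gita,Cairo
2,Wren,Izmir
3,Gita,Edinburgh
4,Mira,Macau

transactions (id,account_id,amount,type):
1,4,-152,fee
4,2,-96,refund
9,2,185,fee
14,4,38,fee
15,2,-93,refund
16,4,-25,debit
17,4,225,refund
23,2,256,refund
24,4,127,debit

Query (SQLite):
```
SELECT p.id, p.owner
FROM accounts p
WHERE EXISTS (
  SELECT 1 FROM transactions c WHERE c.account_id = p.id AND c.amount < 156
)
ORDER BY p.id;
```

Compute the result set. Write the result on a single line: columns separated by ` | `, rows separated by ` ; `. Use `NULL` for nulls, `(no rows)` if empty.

For each accounts row, check whether any transactions with matching account_id has amount < 156.
Keep rows where that is true.

2 | Wren ; 4 | Mira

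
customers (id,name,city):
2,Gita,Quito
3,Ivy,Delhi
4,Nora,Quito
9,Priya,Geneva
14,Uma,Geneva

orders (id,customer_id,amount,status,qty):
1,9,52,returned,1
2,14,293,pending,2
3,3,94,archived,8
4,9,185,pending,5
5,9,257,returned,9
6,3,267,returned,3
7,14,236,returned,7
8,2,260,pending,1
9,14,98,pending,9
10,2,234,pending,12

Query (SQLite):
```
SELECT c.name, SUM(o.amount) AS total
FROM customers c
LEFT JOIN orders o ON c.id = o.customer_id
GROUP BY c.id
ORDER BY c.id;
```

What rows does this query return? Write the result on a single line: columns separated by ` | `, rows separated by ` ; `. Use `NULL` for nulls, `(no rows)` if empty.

Gita | 494 ; Ivy | 361 ; Nora | NULL ; Priya | 494 ; Uma | 627

LEFT JOIN keeps every customers row; unmatched ones get NULL for orders columns.
Group by customers.id and compute SUM(o.amount). SUM over an all-NULL group is NULL.
  2: ids {8, 10} → SUM(o.amount)=494
  3: ids {3, 6} → SUM(o.amount)=361
  4: ids {—} → SUM(o.amount)=NULL
  9: ids {1, 4, 5} → SUM(o.amount)=494
  14: ids {2, 7, 9} → SUM(o.amount)=627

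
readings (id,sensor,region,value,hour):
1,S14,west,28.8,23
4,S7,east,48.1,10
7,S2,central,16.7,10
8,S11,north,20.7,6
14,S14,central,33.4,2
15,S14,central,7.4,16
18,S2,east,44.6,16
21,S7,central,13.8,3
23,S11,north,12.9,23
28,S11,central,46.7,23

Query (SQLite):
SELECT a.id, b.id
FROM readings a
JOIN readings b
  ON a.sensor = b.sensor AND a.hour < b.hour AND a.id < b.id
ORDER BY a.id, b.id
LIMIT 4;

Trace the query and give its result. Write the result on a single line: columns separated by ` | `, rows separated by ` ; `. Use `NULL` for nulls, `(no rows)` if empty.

7 | 18 ; 8 | 23 ; 8 | 28 ; 14 | 15

Pairs (a,b) with same sensor, a.hour < b.hour, a.id < b.id.
sensor groups: S11:{8,23,28} S14:{1,14,15} S2:{7,18} S7:{4,21}
Ordered by (a.id, b.id); first 4.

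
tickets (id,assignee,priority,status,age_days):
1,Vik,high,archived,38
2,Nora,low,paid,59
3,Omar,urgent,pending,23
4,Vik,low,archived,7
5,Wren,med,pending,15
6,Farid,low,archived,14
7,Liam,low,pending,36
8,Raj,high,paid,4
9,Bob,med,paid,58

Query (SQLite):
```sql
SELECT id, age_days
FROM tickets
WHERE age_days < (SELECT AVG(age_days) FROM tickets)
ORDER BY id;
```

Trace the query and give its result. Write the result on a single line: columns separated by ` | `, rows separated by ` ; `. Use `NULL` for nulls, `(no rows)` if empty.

3 | 23 ; 4 | 7 ; 5 | 15 ; 6 | 14 ; 8 | 4

Scalar subquery: AVG(age_days) over all tickets rows = 28.222222 (≈; comparison uses full precision).
Keep rows where age_days < that value.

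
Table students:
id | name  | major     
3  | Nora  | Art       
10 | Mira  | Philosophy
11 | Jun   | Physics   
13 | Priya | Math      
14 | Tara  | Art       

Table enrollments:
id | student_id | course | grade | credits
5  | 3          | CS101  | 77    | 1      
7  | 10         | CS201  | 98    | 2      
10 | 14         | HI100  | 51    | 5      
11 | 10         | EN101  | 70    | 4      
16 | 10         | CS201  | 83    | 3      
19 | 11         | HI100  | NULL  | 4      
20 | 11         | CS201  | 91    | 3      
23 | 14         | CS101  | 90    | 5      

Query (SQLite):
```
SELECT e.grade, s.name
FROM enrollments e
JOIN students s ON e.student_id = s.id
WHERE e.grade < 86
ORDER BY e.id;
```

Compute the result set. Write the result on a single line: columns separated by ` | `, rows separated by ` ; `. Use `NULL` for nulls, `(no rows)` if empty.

77 | Nora ; 51 | Tara ; 70 | Mira ; 83 | Mira

Each enrollments row matches the students row where student_id = students.id.
Then keep rows with e.grade < 86.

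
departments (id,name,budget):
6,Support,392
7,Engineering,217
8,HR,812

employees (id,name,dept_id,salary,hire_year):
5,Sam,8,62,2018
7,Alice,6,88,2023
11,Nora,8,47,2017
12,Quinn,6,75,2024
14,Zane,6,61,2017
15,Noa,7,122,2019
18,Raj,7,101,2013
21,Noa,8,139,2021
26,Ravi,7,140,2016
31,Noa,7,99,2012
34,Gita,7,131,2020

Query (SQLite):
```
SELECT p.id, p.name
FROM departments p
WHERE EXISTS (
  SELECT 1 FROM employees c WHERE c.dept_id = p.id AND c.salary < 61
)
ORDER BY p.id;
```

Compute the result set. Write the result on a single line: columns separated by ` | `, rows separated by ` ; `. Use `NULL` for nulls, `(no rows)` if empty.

For each departments row, check whether any employees with matching dept_id has salary < 61.
Keep rows where that is true.

8 | HR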